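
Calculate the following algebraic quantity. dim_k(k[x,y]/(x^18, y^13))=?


Basis: x^i*y^j, i<18, j<13
18*13=234


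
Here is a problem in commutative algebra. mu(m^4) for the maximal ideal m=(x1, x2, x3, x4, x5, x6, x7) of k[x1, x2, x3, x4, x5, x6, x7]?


Graded Nakayama: mu(m^d) = dim_k (m^d/m^(d+1)) = #degree-4 monomials in 7 vars
C(n+d-1,d)=C(10,4)=210


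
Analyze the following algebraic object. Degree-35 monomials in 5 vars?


C(d+n-1,n-1)=C(39,4)=82251


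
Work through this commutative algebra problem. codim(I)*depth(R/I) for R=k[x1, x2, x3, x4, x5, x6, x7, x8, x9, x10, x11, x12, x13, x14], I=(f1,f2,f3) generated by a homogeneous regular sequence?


codim=3, depth=dim(R/I)=14-3=11
Product=3*11=33


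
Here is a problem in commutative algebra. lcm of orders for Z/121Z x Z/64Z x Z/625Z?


Exponent = lcm of the cyclic orders; pairwise coprime => product.
11^2*2^6*5^4=121*64*625=4840000


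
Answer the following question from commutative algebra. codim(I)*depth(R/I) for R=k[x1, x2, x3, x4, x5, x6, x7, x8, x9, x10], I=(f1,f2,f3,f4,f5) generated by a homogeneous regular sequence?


codim=5, depth=dim(R/I)=10-5=5
Product=5*5=25


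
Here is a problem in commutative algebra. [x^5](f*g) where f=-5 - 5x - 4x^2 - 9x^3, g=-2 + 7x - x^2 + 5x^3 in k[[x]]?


[x^5] = sum a_i*b_j, i+j=5
  -4*5=-20
  -9*-1=9
Sum=-11


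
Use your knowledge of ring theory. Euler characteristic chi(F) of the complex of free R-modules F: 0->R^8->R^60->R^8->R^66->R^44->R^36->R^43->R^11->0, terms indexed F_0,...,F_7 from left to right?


chi = sum (-1)^i * rank:
(-1)^0*8=8
(-1)^1*60=-60
(-1)^2*8=8
(-1)^3*66=-66
(-1)^4*44=44
(-1)^5*36=-36
(-1)^6*43=43
(-1)^7*11=-11
chi=-70


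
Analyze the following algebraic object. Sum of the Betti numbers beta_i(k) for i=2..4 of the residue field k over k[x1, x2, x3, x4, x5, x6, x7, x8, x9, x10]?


Koszul resolution: beta_i(k)=C(n,i), n=10
C(10,2)=45, C(10,3)=120, C(10,4)=210
Sum=375


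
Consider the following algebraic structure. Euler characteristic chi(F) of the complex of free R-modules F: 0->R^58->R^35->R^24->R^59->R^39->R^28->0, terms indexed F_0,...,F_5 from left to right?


chi = sum (-1)^i * rank:
(-1)^0*58=58
(-1)^1*35=-35
(-1)^2*24=24
(-1)^3*59=-59
(-1)^4*39=39
(-1)^5*28=-28
chi=-1


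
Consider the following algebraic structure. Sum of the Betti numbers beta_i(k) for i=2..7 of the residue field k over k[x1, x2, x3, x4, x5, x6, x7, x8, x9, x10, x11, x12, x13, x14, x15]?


Koszul resolution: beta_i(k)=C(n,i), n=15
C(15,2)=105, C(15,3)=455, C(15,4)=1365, C(15,5)=3003, C(15,6)=5005, C(15,7)=6435
Sum=16368


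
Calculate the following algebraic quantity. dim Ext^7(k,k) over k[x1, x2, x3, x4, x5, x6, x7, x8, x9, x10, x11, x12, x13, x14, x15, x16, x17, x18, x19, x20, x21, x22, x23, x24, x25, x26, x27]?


C(n,i)=C(27,7)=888030


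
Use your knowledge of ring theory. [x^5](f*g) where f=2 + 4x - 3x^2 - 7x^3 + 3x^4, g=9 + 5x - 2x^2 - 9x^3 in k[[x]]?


[x^5] = sum a_i*b_j, i+j=5
  -3*-9=27
  -7*-2=14
  3*5=15
Sum=56


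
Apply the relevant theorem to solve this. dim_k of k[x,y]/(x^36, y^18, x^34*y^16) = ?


k[x,y]/I, I = (x^36, y^18, x^34*y^16)
Rect: 36x18=648. Corner: (36-34)x(18-16)=4.
dim = 648-4 = 644


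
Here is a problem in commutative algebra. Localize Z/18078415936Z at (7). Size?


7-primary part: 18078415936=7^10*64
Size=7^10=282475249


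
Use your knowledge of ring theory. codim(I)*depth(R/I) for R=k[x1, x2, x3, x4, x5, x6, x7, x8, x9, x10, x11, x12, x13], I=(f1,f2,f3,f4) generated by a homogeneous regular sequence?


codim=4, depth=dim(R/I)=13-4=9
Product=4*9=36


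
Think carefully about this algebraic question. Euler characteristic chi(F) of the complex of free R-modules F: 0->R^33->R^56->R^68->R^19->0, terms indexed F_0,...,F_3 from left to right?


chi = sum (-1)^i * rank:
(-1)^0*33=33
(-1)^1*56=-56
(-1)^2*68=68
(-1)^3*19=-19
chi=26


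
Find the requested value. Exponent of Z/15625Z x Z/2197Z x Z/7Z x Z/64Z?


Exponent = lcm of the cyclic orders; pairwise coprime => product.
5^6*13^3*7^1*2^6=15625*2197*7*64=15379000000


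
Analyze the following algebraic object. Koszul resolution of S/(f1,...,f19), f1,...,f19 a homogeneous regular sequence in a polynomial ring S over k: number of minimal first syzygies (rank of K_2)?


Regular sequence => Koszul complex is the minimal free resolution.
Syz_1 minimally generated by Koszul relations f_i*e_j - f_j*e_i (i<j): mu(Syz_1) = beta_2 = C(m,2) = m(m-1)/2
m=19
19*18/2 = 171


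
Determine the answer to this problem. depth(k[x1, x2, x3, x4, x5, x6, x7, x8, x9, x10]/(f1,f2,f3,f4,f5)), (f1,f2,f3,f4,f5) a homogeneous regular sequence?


depth(R)=10
depth(R/I)=10-5=5


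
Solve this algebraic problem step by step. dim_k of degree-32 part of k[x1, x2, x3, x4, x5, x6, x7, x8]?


C(d+n-1,n-1)=C(39,7)=15380937


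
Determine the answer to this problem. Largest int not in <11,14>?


gcd(11,14)=1 => F=ab-a-b=11*14-11-14=154-25=129


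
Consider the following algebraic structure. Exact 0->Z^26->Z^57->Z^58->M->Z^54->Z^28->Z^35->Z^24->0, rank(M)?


Alt sum=0:
(-1)^0*26 + (-1)^1*57 + (-1)^2*58 + (-1)^3*? + (-1)^4*54 + (-1)^5*28 + (-1)^6*35 + (-1)^7*24=0
rank(M)=64


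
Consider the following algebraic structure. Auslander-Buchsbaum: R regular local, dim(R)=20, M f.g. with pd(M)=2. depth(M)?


pd+depth=depth(R)=20
depth=20-2=18


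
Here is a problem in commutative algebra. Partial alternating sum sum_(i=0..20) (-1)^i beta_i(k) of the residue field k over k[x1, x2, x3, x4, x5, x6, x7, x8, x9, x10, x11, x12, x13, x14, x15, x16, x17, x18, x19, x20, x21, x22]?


Koszul resolution: beta_i(k)=C(n,i), n=22
sum_(i=0..p) (-1)^i C(n,i) = (-1)^p C(n-1,p)
(-1)^20*C(21,20) = (-1)^20*21 = 21


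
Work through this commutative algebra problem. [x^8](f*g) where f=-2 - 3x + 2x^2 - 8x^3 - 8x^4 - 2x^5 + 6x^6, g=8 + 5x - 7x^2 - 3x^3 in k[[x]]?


[x^8] = sum a_i*b_j, i+j=8
  -2*-3=6
  6*-7=-42
Sum=-36


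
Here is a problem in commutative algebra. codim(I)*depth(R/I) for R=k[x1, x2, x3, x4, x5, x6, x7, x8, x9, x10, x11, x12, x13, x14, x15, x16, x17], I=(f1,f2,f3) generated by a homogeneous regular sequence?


codim=3, depth=dim(R/I)=17-3=14
Product=3*14=42


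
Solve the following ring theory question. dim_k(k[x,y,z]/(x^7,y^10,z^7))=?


Basis: x^iy^jz^k, i<7,j<10,k<7
7*10*7=490


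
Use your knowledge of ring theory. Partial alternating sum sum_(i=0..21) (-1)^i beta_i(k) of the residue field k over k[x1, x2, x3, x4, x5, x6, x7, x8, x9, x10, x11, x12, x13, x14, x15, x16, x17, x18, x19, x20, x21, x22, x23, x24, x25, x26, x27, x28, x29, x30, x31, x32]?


Koszul resolution: beta_i(k)=C(n,i), n=32
sum_(i=0..p) (-1)^i C(n,i) = (-1)^p C(n-1,p)
(-1)^21*C(31,21) = (-1)^21*44352165 = -44352165


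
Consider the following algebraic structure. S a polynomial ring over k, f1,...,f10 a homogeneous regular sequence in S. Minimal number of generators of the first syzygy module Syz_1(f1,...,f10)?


Regular sequence => Koszul complex is the minimal free resolution.
Syz_1 minimally generated by Koszul relations f_i*e_j - f_j*e_i (i<j): mu(Syz_1) = beta_2 = C(m,2) = m(m-1)/2
m=10
10*9/2 = 45


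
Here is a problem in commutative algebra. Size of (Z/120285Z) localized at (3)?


3-primary part: 120285=3^7*55
Size=3^7=2187


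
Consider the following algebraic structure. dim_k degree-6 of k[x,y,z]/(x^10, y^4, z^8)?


Need i<10, j<4, k<8 with i+j+k=6.
For each i, j ranges over max(0,6-i-7)..min(3,6-i):
  i=0: j in [0,3] -> 4
  i=1: j in [0,3] -> 4
  i=2: j in [0,3] -> 4
  i=3: j in [0,3] -> 4
  i=4: j in [0,2] -> 3
  i=5: j in [0,1] -> 2
  i=6: j in [0,0] -> 1
H(6) = 4+4+4+4+3+2+1 = 22


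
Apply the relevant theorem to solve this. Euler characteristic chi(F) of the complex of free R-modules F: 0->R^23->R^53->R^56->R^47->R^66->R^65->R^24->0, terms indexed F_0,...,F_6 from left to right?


chi = sum (-1)^i * rank:
(-1)^0*23=23
(-1)^1*53=-53
(-1)^2*56=56
(-1)^3*47=-47
(-1)^4*66=66
(-1)^5*65=-65
(-1)^6*24=24
chi=4


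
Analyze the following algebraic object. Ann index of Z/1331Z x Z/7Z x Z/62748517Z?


Exponent = lcm of the cyclic orders; pairwise coprime => product.
11^3*7^1*13^7=1331*7*62748517=584627932889


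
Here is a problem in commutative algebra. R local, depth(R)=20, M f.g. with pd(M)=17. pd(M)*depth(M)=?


pd+depth=20
depth=20-17=3
pd*depth=17*3=51


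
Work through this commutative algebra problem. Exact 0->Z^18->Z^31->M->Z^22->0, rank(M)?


Alt sum=0:
(-1)^0*18 + (-1)^1*31 + (-1)^2*? + (-1)^3*22=0
rank(M)=35


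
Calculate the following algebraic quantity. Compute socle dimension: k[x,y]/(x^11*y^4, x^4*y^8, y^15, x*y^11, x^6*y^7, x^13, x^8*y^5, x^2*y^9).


Socle = ann(m) = span of standard monomials u with x*u, y*u in I (staircase corners).
Minimal generators: x^13, x^11*y^4, x^8*y^5, x^6*y^7, x^4*y^8, x^2*y^9, x*y^11, y^15
Corners: y^14, xy^10, x^3y^8, x^5y^7, x^7y^6, x^10y^4, x^12y^3
Socle dim=7


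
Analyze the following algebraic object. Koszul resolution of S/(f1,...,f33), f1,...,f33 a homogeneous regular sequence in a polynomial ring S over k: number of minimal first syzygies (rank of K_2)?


Regular sequence => Koszul complex is the minimal free resolution.
Syz_1 minimally generated by Koszul relations f_i*e_j - f_j*e_i (i<j): mu(Syz_1) = beta_2 = C(m,2) = m(m-1)/2
m=33
33*32/2 = 528


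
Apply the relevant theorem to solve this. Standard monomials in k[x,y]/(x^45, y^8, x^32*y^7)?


k[x,y]/I, I = (x^45, y^8, x^32*y^7)
Rect: 45x8=360. Corner: (45-32)x(8-7)=13.
dim = 360-13 = 347


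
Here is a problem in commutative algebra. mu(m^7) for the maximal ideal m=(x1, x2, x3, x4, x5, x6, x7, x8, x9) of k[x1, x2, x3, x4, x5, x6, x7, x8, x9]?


Graded Nakayama: mu(m^d) = dim_k (m^d/m^(d+1)) = #degree-7 monomials in 9 vars
C(n+d-1,d)=C(15,7)=6435


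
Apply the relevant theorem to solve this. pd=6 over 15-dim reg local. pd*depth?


pd+depth=15
depth=15-6=9
pd*depth=6*9=54


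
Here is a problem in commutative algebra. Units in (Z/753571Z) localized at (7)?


Local ring = Z/343Z.
phi(343) = 7^2*(7-1) = 294


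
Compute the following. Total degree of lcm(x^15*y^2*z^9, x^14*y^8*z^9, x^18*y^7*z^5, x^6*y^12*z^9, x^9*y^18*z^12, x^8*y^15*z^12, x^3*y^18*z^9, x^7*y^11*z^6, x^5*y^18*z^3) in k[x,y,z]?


lcm = componentwise max:
x: max(15,14,18,6,9,8,3,7,5)=18
y: max(2,8,7,12,18,15,18,11,18)=18
z: max(9,9,5,9,12,12,9,6,3)=12
Total=18+18+12=48


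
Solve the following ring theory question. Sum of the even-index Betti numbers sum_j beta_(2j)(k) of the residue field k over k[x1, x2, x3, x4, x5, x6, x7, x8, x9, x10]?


Koszul resolution: beta_i(k)=C(n,i), n=10
sum_even C(10,i) = 2^(n-1) = 2^9 = 512


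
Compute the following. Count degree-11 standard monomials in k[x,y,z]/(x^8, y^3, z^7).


Need i<8, j<3, k<7 with i+j+k=11.
For each i, j ranges over max(0,11-i-6)..min(2,11-i):
  i=0: j in [5,2] -> 0
  i=1: j in [4,2] -> 0
  i=2: j in [3,2] -> 0
  i=3: j in [2,2] -> 1
  i=4: j in [1,2] -> 2
  i=5: j in [0,2] -> 3
  i=6: j in [0,2] -> 3
  i=7: j in [0,2] -> 3
H(11) = 0+0+0+1+2+3+3+3 = 12


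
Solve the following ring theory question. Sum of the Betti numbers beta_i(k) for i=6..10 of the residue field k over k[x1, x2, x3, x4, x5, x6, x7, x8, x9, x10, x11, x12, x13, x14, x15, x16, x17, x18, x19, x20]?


Koszul resolution: beta_i(k)=C(n,i), n=20
C(20,6)=38760, C(20,7)=77520, C(20,8)=125970, C(20,9)=167960, C(20,10)=184756
Sum=594966


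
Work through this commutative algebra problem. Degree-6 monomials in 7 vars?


C(d+n-1,n-1)=C(12,6)=924


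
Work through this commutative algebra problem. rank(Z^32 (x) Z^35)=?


rank(M(x)N) = rank(M)*rank(N)
32*35 = 1120


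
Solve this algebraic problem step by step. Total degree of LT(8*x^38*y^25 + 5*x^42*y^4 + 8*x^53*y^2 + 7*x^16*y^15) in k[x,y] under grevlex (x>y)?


LT: 8*x^38*y^25
deg_x=38, deg_y=25
Total=38+25=63


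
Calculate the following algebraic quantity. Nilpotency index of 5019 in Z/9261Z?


5019^k mod 9261:
k=1: 5019
k=2: 441
k=3: 0
First zero at k = 3


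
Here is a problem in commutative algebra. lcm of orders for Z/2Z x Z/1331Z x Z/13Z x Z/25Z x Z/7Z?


Exponent = lcm of the cyclic orders; pairwise coprime => product.
2^1*11^3*13^1*5^2*7^1=2*1331*13*25*7=6056050


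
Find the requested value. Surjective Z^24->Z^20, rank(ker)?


rank(ker) = 24-20 = 4


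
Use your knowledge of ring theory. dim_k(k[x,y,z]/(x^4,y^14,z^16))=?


Basis: x^iy^jz^k, i<4,j<14,k<16
4*14*16=896


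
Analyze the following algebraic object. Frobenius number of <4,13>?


gcd(4,13)=1 => F=ab-a-b=4*13-4-13=52-17=35


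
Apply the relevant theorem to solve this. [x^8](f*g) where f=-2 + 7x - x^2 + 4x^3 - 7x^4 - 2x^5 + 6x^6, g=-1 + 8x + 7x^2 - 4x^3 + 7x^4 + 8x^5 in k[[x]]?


[x^8] = sum a_i*b_j, i+j=8
  4*8=32
  -7*7=-49
  -2*-4=8
  6*7=42
Sum=33


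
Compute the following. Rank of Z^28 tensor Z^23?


rank(M(x)N) = rank(M)*rank(N)
28*23 = 644


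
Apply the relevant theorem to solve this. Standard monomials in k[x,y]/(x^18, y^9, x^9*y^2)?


k[x,y]/I, I = (x^18, y^9, x^9*y^2)
Rect: 18x9=162. Corner: (18-9)x(9-2)=63.
dim = 162-63 = 99


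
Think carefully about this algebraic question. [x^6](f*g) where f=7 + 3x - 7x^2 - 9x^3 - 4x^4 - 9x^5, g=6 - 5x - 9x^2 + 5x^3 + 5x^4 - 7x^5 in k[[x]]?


[x^6] = sum a_i*b_j, i+j=6
  3*-7=-21
  -7*5=-35
  -9*5=-45
  -4*-9=36
  -9*-5=45
Sum=-20


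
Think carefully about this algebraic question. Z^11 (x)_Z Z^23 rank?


rank(M(x)N) = rank(M)*rank(N)
11*23 = 253


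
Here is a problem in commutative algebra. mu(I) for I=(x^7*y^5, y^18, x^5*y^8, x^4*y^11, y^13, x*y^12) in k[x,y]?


Remove redundant (divisible by others).
y^18 redundant.
Min: x^7*y^5, x^5*y^8, x^4*y^11, x*y^12, y^13
Count=5


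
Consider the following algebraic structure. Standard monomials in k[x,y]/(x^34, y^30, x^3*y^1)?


k[x,y]/I, I = (x^34, y^30, x^3*y^1)
Rect: 34x30=1020. Corner: (34-3)x(30-1)=899.
dim = 1020-899 = 121


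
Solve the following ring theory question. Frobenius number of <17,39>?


gcd(17,39)=1 => F=ab-a-b=17*39-17-39=663-56=607


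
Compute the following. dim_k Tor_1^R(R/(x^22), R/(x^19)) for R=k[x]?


Tor_1(R/I,R/J)=(I cap J)/IJ=(x^22)/(x^41)
dim=41-22=min(22,19)=19


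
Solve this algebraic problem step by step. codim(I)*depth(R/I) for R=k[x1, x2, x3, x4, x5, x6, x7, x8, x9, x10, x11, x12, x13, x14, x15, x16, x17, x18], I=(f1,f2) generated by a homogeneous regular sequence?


codim=2, depth=dim(R/I)=18-2=16
Product=2*16=32


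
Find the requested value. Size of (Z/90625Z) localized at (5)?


5-primary part: 90625=5^5*29
Size=5^5=3125


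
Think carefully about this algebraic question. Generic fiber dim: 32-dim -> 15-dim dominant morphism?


dim(fiber)=dim(X)-dim(Y)=32-15=17


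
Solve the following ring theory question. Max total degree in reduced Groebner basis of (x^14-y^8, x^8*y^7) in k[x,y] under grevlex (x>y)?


LT(f1)=x^14, LT(f2)=x^8y^7, lcm=x^14y^7
S(f1,f2) = y^7*f1 - x^6*f2 = -y^15
Reduced GB = {f1, f2, y^15}; degrees 14, 15, 15
Max = 15


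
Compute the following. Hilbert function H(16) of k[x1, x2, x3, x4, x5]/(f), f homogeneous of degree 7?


C(20,4)-C(13,4)=4845-715=4130


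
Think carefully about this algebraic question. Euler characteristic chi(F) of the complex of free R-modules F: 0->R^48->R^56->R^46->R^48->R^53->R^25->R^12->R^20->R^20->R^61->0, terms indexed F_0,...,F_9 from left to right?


chi = sum (-1)^i * rank:
(-1)^0*48=48
(-1)^1*56=-56
(-1)^2*46=46
(-1)^3*48=-48
(-1)^4*53=53
(-1)^5*25=-25
(-1)^6*12=12
(-1)^7*20=-20
(-1)^8*20=20
(-1)^9*61=-61
chi=-31


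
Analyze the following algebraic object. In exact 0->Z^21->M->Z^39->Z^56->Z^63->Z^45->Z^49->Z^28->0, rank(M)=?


Alt sum=0:
(-1)^0*21 + (-1)^1*? + (-1)^2*39 + (-1)^3*56 + (-1)^4*63 + (-1)^5*45 + (-1)^6*49 + (-1)^7*28=0
rank(M)=43


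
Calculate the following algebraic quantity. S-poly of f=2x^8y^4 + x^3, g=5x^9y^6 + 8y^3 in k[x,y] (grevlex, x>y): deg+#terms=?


LT(f)=2x^8y^4, LT(g)=5x^9y^6
lcm(LM)=x^9y^6
S(f,g) (scaled by 10 to clear denominators) = 5xy^2*f - 2*g = 5x^4y^2 - 16y^3
2 terms, deg 6.
6+2=8


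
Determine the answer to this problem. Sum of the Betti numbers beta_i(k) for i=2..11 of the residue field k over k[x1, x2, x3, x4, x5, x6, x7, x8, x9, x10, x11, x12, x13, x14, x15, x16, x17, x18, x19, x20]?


Koszul resolution: beta_i(k)=C(n,i), n=20
C(20,2)=190, C(20,3)=1140, C(20,4)=4845, C(20,5)=15504, C(20,6)=38760, C(20,7)=77520, C(20,8)=125970, C(20,9)=167960, C(20,10)=184756, C(20,11)=167960
Sum=784605


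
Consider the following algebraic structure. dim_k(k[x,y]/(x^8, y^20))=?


Basis: x^i*y^j, i<8, j<20
8*20=160


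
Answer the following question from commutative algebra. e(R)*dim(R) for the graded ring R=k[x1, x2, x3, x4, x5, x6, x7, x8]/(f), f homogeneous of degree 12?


e(R)=deg(f)=12, dim(R)=8-1=7
e*dim=12*7=84


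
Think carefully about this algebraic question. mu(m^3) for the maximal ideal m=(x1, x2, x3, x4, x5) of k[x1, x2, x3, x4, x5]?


Graded Nakayama: mu(m^d) = dim_k (m^d/m^(d+1)) = #degree-3 monomials in 5 vars
C(n+d-1,d)=C(7,3)=35


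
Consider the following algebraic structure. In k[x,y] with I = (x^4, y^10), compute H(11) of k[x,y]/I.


k[x,y], I = (x^4, y^10), d = 11
Need i < 4 and d-i < 10.
Range: 2 <= i <= 3.
H(11) = 2


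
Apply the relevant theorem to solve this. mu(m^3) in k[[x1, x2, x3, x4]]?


C(n+d-1,d)=C(6,3)=20


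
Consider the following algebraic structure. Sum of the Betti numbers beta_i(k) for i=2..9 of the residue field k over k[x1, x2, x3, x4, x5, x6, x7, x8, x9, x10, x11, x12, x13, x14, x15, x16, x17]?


Koszul resolution: beta_i(k)=C(n,i), n=17
C(17,2)=136, C(17,3)=680, C(17,4)=2380, C(17,5)=6188, C(17,6)=12376, C(17,7)=19448, C(17,8)=24310, C(17,9)=24310
Sum=89828


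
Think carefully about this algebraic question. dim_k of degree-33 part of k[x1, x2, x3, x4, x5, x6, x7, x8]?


C(d+n-1,n-1)=C(40,7)=18643560


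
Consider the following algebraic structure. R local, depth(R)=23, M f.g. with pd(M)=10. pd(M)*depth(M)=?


pd+depth=23
depth=23-10=13
pd*depth=10*13=130


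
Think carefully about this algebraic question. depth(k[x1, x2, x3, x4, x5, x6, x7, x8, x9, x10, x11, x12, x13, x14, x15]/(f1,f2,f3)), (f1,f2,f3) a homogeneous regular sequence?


depth(R)=15
depth(R/I)=15-3=12


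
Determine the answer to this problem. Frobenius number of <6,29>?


gcd(6,29)=1 => F=ab-a-b=6*29-6-29=174-35=139


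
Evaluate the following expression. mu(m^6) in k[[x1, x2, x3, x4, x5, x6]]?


C(n+d-1,d)=C(11,6)=462


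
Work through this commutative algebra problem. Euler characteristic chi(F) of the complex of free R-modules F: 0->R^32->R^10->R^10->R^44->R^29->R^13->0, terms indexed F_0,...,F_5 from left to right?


chi = sum (-1)^i * rank:
(-1)^0*32=32
(-1)^1*10=-10
(-1)^2*10=10
(-1)^3*44=-44
(-1)^4*29=29
(-1)^5*13=-13
chi=4


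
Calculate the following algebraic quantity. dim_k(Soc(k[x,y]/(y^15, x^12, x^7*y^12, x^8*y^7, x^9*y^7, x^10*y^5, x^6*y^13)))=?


Socle = ann(m) = span of standard monomials u with x*u, y*u in I (staircase corners).
Redundant generators: x^9*y^7
Minimal generators: x^12, x^10*y^5, x^8*y^7, x^7*y^12, x^6*y^13, y^15
Corners: x^5y^14, x^6y^12, x^7y^11, x^9y^6, x^11y^4
Socle dim=5


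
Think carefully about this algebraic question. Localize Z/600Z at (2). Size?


2-primary part: 600=2^3*75
Size=2^3=8


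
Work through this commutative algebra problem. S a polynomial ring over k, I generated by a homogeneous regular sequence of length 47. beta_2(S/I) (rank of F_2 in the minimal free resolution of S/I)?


Regular sequence => Koszul complex is the minimal free resolution.
Syz_1 minimally generated by Koszul relations f_i*e_j - f_j*e_i (i<j): mu(Syz_1) = beta_2 = C(m,2) = m(m-1)/2
m=47
47*46/2 = 1081


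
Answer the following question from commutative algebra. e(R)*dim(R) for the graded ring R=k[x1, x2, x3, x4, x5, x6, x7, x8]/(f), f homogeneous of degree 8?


e(R)=deg(f)=8, dim(R)=8-1=7
e*dim=8*7=56


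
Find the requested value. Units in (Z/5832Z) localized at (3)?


Local ring = Z/729Z.
phi(729) = 3^5*(3-1) = 486


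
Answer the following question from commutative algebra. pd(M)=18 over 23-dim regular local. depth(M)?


pd+depth=depth(R)=23
depth=23-18=5


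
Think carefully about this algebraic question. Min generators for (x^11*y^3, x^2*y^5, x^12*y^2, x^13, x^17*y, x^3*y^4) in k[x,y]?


Remove redundant (divisible by others).
x^17*y redundant.
Min: x^13, x^12*y^2, x^11*y^3, x^3*y^4, x^2*y^5
Count=5


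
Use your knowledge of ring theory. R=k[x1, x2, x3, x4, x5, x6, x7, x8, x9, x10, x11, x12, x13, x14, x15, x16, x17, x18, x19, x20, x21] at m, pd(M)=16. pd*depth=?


pd+depth=21
depth=21-16=5
pd*depth=16*5=80


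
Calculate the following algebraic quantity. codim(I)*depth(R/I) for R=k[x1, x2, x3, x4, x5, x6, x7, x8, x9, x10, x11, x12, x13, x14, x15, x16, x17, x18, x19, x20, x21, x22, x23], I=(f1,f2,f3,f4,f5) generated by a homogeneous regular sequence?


codim=5, depth=dim(R/I)=23-5=18
Product=5*18=90


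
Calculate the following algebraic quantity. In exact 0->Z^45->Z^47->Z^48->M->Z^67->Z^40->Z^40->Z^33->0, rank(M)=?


Alt sum=0:
(-1)^0*45 + (-1)^1*47 + (-1)^2*48 + (-1)^3*? + (-1)^4*67 + (-1)^5*40 + (-1)^6*40 + (-1)^7*33=0
rank(M)=80


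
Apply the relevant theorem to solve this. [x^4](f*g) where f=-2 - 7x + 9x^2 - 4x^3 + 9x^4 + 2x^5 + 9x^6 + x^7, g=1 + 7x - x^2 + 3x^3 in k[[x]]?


[x^4] = sum a_i*b_j, i+j=4
  -7*3=-21
  9*-1=-9
  -4*7=-28
  9*1=9
Sum=-49


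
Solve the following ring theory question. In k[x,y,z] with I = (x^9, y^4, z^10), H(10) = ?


Need i<9, j<4, k<10 with i+j+k=10.
For each i, j ranges over max(0,10-i-9)..min(3,10-i):
  i=0: j in [1,3] -> 3
  i=1: j in [0,3] -> 4
  i=2: j in [0,3] -> 4
  i=3: j in [0,3] -> 4
  i=4: j in [0,3] -> 4
  i=5: j in [0,3] -> 4
  i=6: j in [0,3] -> 4
  i=7: j in [0,3] -> 4
  i=8: j in [0,2] -> 3
H(10) = 3+4+4+4+4+4+4+4+3 = 34


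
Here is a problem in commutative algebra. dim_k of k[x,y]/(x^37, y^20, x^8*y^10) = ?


k[x,y]/I, I = (x^37, y^20, x^8*y^10)
Rect: 37x20=740. Corner: (37-8)x(20-10)=290.
dim = 740-290 = 450


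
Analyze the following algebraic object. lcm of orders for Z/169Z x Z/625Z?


Exponent = lcm of the cyclic orders; pairwise coprime => product.
13^2*5^4=169*625=105625


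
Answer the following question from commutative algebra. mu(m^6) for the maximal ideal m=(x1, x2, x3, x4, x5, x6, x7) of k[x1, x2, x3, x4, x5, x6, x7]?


Graded Nakayama: mu(m^d) = dim_k (m^d/m^(d+1)) = #degree-6 monomials in 7 vars
C(n+d-1,d)=C(12,6)=924


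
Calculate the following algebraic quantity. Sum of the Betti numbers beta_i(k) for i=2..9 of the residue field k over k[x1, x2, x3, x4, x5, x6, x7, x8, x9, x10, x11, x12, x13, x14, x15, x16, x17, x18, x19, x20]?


Koszul resolution: beta_i(k)=C(n,i), n=20
C(20,2)=190, C(20,3)=1140, C(20,4)=4845, C(20,5)=15504, C(20,6)=38760, C(20,7)=77520, C(20,8)=125970, C(20,9)=167960
Sum=431889


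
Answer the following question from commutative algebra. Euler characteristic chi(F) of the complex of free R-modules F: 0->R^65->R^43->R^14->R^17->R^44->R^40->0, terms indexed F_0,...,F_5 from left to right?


chi = sum (-1)^i * rank:
(-1)^0*65=65
(-1)^1*43=-43
(-1)^2*14=14
(-1)^3*17=-17
(-1)^4*44=44
(-1)^5*40=-40
chi=23


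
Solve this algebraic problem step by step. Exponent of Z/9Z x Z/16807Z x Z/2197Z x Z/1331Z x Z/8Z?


Exponent = lcm of the cyclic orders; pairwise coprime => product.
3^2*7^5*13^3*11^3*2^3=9*16807*2197*1331*8=3538594587528


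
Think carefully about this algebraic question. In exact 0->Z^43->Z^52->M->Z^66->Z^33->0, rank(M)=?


Alt sum=0:
(-1)^0*43 + (-1)^1*52 + (-1)^2*? + (-1)^3*66 + (-1)^4*33=0
rank(M)=42


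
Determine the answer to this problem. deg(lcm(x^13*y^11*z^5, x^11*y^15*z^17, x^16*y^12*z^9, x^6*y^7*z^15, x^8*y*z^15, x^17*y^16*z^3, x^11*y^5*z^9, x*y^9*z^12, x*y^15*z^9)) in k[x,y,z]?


lcm = componentwise max:
x: max(13,11,16,6,8,17,11,1,1)=17
y: max(11,15,12,7,1,16,5,9,15)=16
z: max(5,17,9,15,15,3,9,12,9)=17
Total=17+16+17=50


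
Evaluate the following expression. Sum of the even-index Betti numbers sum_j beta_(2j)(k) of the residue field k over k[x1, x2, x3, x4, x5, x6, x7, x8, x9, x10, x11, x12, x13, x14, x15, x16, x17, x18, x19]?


Koszul resolution: beta_i(k)=C(n,i), n=19
sum_even C(19,i) = 2^(n-1) = 2^18 = 262144


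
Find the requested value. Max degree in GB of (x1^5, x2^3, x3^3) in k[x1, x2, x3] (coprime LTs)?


Pure powers, coprime LTs => already GB.
Degrees: 5, 3, 3
Max=5


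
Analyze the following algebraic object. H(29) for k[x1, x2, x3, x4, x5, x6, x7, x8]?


C(d+n-1,n-1)=C(36,7)=8347680


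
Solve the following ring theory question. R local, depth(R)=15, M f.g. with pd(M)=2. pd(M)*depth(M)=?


pd+depth=15
depth=15-2=13
pd*depth=2*13=26


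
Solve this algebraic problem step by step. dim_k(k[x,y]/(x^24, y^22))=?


Basis: x^i*y^j, i<24, j<22
24*22=528


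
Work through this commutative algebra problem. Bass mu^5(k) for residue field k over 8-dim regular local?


C(n,i)=C(8,5)=56


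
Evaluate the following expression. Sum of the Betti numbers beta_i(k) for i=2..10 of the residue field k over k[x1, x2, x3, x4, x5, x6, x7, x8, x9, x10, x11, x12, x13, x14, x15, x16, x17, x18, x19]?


Koszul resolution: beta_i(k)=C(n,i), n=19
C(19,2)=171, C(19,3)=969, C(19,4)=3876, C(19,5)=11628, C(19,6)=27132, C(19,7)=50388, C(19,8)=75582, C(19,9)=92378, C(19,10)=92378
Sum=354502


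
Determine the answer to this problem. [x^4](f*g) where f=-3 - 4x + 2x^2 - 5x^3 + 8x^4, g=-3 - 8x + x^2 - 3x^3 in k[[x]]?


[x^4] = sum a_i*b_j, i+j=4
  -4*-3=12
  2*1=2
  -5*-8=40
  8*-3=-24
Sum=30


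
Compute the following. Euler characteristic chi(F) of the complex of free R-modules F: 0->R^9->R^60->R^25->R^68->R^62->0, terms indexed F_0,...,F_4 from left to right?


chi = sum (-1)^i * rank:
(-1)^0*9=9
(-1)^1*60=-60
(-1)^2*25=25
(-1)^3*68=-68
(-1)^4*62=62
chi=-32


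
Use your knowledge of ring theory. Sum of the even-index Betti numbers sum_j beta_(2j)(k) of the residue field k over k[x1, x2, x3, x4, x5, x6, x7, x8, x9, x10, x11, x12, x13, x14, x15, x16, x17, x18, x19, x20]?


Koszul resolution: beta_i(k)=C(n,i), n=20
sum_even C(20,i) = 2^(n-1) = 2^19 = 524288


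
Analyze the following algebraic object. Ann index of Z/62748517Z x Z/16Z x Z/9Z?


Exponent = lcm of the cyclic orders; pairwise coprime => product.
13^7*2^4*3^2=62748517*16*9=9035786448


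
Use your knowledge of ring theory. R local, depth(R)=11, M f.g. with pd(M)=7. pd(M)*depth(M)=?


pd+depth=11
depth=11-7=4
pd*depth=7*4=28


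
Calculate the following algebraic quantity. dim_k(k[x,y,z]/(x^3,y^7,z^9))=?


Basis: x^iy^jz^k, i<3,j<7,k<9
3*7*9=189


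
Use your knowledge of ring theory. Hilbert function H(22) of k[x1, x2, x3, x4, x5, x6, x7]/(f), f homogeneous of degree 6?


C(28,6)-C(22,6)=376740-74613=302127


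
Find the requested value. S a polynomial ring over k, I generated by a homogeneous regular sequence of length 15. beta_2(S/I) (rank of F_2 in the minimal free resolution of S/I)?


Regular sequence => Koszul complex is the minimal free resolution.
Syz_1 minimally generated by Koszul relations f_i*e_j - f_j*e_i (i<j): mu(Syz_1) = beta_2 = C(m,2) = m(m-1)/2
m=15
15*14/2 = 105


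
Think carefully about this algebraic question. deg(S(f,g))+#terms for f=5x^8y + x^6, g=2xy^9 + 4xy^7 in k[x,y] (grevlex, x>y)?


LT(f)=5x^8y, LT(g)=2xy^9
lcm(LM)=x^8y^9
S(f,g) (scaled by 10 to clear denominators) = 2y^8*f - 5x^7*g = -20x^8y^7 + 2x^6y^8
2 terms, deg 15.
15+2=17


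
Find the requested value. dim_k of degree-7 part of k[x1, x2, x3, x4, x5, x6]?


C(d+n-1,n-1)=C(12,5)=792


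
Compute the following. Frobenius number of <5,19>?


gcd(5,19)=1 => F=ab-a-b=5*19-5-19=95-24=71


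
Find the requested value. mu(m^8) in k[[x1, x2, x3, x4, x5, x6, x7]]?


C(n+d-1,d)=C(14,8)=3003


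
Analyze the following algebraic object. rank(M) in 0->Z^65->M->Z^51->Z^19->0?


Alt sum=0:
(-1)^0*65 + (-1)^1*? + (-1)^2*51 + (-1)^3*19=0
rank(M)=97


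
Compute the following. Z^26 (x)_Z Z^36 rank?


rank(M(x)N) = rank(M)*rank(N)
26*36 = 936


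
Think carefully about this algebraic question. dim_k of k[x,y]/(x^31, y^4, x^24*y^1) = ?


k[x,y]/I, I = (x^31, y^4, x^24*y^1)
Rect: 31x4=124. Corner: (31-24)x(4-1)=21.
dim = 124-21 = 103


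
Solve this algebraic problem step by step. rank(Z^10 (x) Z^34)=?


rank(M(x)N) = rank(M)*rank(N)
10*34 = 340


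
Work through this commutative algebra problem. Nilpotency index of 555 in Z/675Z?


555^k mod 675:
k=1: 555
k=2: 225
k=3: 0
First zero at k = 3


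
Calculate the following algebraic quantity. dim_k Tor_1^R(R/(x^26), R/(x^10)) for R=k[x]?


Tor_1(R/I,R/J)=(I cap J)/IJ=(x^26)/(x^36)
dim=36-26=min(26,10)=10


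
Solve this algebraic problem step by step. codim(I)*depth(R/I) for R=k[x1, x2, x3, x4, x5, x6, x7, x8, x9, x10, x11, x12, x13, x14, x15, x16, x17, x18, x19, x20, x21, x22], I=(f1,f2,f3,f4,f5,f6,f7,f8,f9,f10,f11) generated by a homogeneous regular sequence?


codim=11, depth=dim(R/I)=22-11=11
Product=11*11=121


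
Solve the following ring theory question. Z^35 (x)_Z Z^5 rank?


rank(M(x)N) = rank(M)*rank(N)
35*5 = 175


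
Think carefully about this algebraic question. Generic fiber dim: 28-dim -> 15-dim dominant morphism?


dim(fiber)=dim(X)-dim(Y)=28-15=13


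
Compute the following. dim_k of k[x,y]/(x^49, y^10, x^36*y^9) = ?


k[x,y]/I, I = (x^49, y^10, x^36*y^9)
Rect: 49x10=490. Corner: (49-36)x(10-9)=13.
dim = 490-13 = 477


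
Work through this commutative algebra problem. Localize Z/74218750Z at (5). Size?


5-primary part: 74218750=5^9*38
Size=5^9=1953125


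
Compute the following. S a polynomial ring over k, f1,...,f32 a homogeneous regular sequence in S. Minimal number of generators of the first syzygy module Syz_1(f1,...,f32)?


Regular sequence => Koszul complex is the minimal free resolution.
Syz_1 minimally generated by Koszul relations f_i*e_j - f_j*e_i (i<j): mu(Syz_1) = beta_2 = C(m,2) = m(m-1)/2
m=32
32*31/2 = 496


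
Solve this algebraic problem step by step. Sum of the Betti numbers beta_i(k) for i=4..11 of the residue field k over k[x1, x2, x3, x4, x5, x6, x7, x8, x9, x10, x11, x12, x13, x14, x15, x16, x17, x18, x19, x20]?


Koszul resolution: beta_i(k)=C(n,i), n=20
C(20,4)=4845, C(20,5)=15504, C(20,6)=38760, C(20,7)=77520, C(20,8)=125970, C(20,9)=167960, C(20,10)=184756, C(20,11)=167960
Sum=783275


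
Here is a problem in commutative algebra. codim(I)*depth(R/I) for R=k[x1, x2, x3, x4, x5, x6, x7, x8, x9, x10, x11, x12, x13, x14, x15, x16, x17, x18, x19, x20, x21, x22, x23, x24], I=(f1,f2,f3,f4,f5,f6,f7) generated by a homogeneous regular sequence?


codim=7, depth=dim(R/I)=24-7=17
Product=7*17=119


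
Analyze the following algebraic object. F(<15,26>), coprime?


gcd(15,26)=1 => F=ab-a-b=15*26-15-26=390-41=349


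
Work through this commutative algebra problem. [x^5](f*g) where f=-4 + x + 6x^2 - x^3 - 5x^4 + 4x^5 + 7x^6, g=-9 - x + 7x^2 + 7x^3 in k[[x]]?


[x^5] = sum a_i*b_j, i+j=5
  6*7=42
  -1*7=-7
  -5*-1=5
  4*-9=-36
Sum=4


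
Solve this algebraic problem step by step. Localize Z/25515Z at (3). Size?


3-primary part: 25515=3^6*35
Size=3^6=729


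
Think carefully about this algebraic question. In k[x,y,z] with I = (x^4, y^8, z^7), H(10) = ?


Need i<4, j<8, k<7 with i+j+k=10.
For each i, j ranges over max(0,10-i-6)..min(7,10-i):
  i=0: j in [4,7] -> 4
  i=1: j in [3,7] -> 5
  i=2: j in [2,7] -> 6
  i=3: j in [1,7] -> 7
H(10) = 4+5+6+7 = 22


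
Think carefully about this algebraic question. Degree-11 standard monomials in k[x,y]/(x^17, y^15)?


k[x,y], I = (x^17, y^15), d = 11
Need i < 17 and d-i < 15.
Range: 0 <= i <= 11.
H(11) = 12


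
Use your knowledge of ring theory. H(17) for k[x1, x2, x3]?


C(d+n-1,n-1)=C(19,2)=171


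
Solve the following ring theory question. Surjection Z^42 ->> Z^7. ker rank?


rank(ker) = 42-7 = 35


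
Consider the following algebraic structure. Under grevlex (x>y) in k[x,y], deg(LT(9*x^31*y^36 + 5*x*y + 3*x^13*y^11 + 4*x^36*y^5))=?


LT: 9*x^31*y^36
deg_x=31, deg_y=36
Total=31+36=67


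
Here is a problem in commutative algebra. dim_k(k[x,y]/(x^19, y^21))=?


Basis: x^i*y^j, i<19, j<21
19*21=399


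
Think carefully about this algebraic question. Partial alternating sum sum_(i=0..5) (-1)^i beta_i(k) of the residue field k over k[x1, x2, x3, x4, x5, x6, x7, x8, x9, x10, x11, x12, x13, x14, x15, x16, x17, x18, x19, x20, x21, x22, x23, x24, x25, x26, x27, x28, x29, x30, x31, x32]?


Koszul resolution: beta_i(k)=C(n,i), n=32
sum_(i=0..p) (-1)^i C(n,i) = (-1)^p C(n-1,p)
(-1)^5*C(31,5) = (-1)^5*169911 = -169911


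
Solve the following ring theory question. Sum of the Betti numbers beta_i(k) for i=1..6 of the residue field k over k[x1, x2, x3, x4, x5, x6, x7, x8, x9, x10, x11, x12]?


Koszul resolution: beta_i(k)=C(n,i), n=12
C(12,1)=12, C(12,2)=66, C(12,3)=220, C(12,4)=495, C(12,5)=792, C(12,6)=924
Sum=2509


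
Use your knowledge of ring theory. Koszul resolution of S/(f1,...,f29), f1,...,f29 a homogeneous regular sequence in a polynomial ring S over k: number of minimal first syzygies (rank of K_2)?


Regular sequence => Koszul complex is the minimal free resolution.
Syz_1 minimally generated by Koszul relations f_i*e_j - f_j*e_i (i<j): mu(Syz_1) = beta_2 = C(m,2) = m(m-1)/2
m=29
29*28/2 = 406


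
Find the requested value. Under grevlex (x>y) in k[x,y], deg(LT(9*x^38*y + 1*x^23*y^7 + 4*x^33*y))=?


LT: 9*x^38*y
deg_x=38, deg_y=1
Total=38+1=39


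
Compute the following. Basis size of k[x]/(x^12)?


Basis: 1,x,...,x^11
dim=12


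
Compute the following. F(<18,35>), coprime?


gcd(18,35)=1 => F=ab-a-b=18*35-18-35=630-53=577


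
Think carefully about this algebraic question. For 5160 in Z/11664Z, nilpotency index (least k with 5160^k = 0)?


5160^k mod 11664:
k=1: 5160
k=2: 8352
k=3: 9504
k=4: 5184
k=5: 3888
k=6: 0
First zero at k = 6


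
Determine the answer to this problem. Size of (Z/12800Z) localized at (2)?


2-primary part: 12800=2^9*25
Size=2^9=512


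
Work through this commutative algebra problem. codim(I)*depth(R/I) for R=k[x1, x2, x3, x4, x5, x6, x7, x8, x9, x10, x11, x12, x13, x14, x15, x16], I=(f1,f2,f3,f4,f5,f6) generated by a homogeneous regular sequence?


codim=6, depth=dim(R/I)=16-6=10
Product=6*10=60


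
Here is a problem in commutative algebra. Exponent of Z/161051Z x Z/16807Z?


Exponent = lcm of the cyclic orders; pairwise coprime => product.
11^5*7^5=161051*16807=2706784157


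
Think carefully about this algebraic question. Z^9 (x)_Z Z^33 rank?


rank(M(x)N) = rank(M)*rank(N)
9*33 = 297


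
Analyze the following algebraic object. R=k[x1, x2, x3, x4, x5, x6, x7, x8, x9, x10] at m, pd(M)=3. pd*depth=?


pd+depth=10
depth=10-3=7
pd*depth=3*7=21


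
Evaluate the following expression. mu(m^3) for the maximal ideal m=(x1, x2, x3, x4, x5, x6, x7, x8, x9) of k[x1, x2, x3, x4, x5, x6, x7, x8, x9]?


Graded Nakayama: mu(m^d) = dim_k (m^d/m^(d+1)) = #degree-3 monomials in 9 vars
C(n+d-1,d)=C(11,3)=165


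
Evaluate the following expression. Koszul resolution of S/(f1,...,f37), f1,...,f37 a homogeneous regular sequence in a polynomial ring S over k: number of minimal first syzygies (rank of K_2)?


Regular sequence => Koszul complex is the minimal free resolution.
Syz_1 minimally generated by Koszul relations f_i*e_j - f_j*e_i (i<j): mu(Syz_1) = beta_2 = C(m,2) = m(m-1)/2
m=37
37*36/2 = 666


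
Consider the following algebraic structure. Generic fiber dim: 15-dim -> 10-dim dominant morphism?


dim(fiber)=dim(X)-dim(Y)=15-10=5


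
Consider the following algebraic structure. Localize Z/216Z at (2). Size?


2-primary part: 216=2^3*27
Size=2^3=8


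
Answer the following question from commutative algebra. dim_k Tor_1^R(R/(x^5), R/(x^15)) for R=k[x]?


Tor_1(R/I,R/J)=(I cap J)/IJ=(x^15)/(x^20)
dim=20-15=min(5,15)=5


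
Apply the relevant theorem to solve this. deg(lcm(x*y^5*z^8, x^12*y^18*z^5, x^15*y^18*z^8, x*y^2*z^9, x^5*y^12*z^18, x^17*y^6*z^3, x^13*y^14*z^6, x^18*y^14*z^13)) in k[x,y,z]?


lcm = componentwise max:
x: max(1,12,15,1,5,17,13,18)=18
y: max(5,18,18,2,12,6,14,14)=18
z: max(8,5,8,9,18,3,6,13)=18
Total=18+18+18=54


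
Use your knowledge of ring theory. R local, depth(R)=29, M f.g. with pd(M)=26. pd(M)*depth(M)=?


pd+depth=29
depth=29-26=3
pd*depth=26*3=78


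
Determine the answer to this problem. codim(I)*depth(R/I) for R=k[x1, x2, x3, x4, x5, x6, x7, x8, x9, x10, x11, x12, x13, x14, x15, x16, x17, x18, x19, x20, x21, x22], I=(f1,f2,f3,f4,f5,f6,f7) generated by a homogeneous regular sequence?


codim=7, depth=dim(R/I)=22-7=15
Product=7*15=105


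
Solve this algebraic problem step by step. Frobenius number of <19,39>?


gcd(19,39)=1 => F=ab-a-b=19*39-19-39=741-58=683


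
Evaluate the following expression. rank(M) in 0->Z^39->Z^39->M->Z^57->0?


Alt sum=0:
(-1)^0*39 + (-1)^1*39 + (-1)^2*? + (-1)^3*57=0
rank(M)=57


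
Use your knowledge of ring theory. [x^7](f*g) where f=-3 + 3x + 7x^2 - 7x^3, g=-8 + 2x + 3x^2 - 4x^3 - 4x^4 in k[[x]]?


[x^7] = sum a_i*b_j, i+j=7
  -7*-4=28
Sum=28


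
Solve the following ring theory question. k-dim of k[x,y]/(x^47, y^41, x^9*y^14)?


k[x,y]/I, I = (x^47, y^41, x^9*y^14)
Rect: 47x41=1927. Corner: (47-9)x(41-14)=1026.
dim = 1927-1026 = 901


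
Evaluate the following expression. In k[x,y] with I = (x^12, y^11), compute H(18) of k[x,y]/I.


k[x,y], I = (x^12, y^11), d = 18
Need i < 12 and d-i < 11.
Range: 8 <= i <= 11.
H(18) = 4


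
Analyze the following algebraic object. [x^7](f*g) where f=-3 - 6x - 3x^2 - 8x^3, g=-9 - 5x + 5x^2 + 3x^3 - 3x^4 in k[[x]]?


[x^7] = sum a_i*b_j, i+j=7
  -8*-3=24
Sum=24


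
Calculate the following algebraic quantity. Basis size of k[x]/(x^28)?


Basis: 1,x,...,x^27
dim=28


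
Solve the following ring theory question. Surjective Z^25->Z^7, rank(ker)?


rank(ker) = 25-7 = 18


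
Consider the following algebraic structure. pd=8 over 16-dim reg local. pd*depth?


pd+depth=16
depth=16-8=8
pd*depth=8*8=64


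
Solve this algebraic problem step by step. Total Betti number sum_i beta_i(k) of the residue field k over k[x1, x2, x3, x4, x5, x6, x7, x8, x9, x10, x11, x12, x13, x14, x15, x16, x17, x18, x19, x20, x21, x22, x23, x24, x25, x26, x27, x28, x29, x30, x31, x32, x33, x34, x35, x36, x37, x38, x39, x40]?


Koszul resolution: beta_i(k)=C(n,i), n=40
sum_i C(40,i) = 2^40 = 1099511627776


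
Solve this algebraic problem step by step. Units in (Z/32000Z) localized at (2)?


Local ring = Z/256Z.
phi(256) = 2^7*(2-1) = 128


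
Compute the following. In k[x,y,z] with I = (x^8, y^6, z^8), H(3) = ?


Need i<8, j<6, k<8 with i+j+k=3.
For each i, j ranges over max(0,3-i-7)..min(5,3-i):
  i=0: j in [0,3] -> 4
  i=1: j in [0,2] -> 3
  i=2: j in [0,1] -> 2
  i=3: j in [0,0] -> 1
H(3) = 4+3+2+1 = 10


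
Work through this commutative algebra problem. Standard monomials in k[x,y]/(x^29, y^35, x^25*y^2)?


k[x,y]/I, I = (x^29, y^35, x^25*y^2)
Rect: 29x35=1015. Corner: (29-25)x(35-2)=132.
dim = 1015-132 = 883


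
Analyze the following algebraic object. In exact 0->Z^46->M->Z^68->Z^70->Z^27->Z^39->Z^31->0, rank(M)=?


Alt sum=0:
(-1)^0*46 + (-1)^1*? + (-1)^2*68 + (-1)^3*70 + (-1)^4*27 + (-1)^5*39 + (-1)^6*31=0
rank(M)=63


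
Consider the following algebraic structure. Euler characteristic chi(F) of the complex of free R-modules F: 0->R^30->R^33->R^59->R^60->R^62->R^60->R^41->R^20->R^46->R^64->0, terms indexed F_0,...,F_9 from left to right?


chi = sum (-1)^i * rank:
(-1)^0*30=30
(-1)^1*33=-33
(-1)^2*59=59
(-1)^3*60=-60
(-1)^4*62=62
(-1)^5*60=-60
(-1)^6*41=41
(-1)^7*20=-20
(-1)^8*46=46
(-1)^9*64=-64
chi=1
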